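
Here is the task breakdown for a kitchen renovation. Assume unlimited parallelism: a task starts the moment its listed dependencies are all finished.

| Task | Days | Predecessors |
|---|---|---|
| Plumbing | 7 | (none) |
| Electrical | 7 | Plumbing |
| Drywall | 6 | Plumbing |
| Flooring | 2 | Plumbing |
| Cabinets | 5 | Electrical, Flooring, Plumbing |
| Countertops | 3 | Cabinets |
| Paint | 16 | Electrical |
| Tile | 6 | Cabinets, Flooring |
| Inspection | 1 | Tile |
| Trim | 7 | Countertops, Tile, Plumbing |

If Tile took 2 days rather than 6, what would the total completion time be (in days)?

30

As given, the longest chain is Plumbing→Electrical→Cabinets→Tile→Trim = 7+7+5+6+7 = 32, so the finish is 32 days.
Tile is on the critical path; changing it to 2 makes that path 28 days.
The binding chain switches to Plumbing→Electrical→Paint = 7+7+16 = 30; finish 30 days.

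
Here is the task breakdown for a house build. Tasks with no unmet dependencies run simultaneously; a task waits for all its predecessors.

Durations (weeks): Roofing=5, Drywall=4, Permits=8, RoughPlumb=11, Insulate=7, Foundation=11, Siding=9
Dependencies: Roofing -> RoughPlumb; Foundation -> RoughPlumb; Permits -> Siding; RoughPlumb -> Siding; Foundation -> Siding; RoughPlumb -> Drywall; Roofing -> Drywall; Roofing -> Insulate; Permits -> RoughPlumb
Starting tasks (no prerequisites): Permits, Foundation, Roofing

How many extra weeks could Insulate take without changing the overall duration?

The longest chain is Foundation→RoughPlumb→Siding = 11+11+9 = 31; overall finish 31 weeks.
The longest chain containing Insulate totals 12 weeks.
Slack of Insulate = 24 − 5 = 19 weeks.

19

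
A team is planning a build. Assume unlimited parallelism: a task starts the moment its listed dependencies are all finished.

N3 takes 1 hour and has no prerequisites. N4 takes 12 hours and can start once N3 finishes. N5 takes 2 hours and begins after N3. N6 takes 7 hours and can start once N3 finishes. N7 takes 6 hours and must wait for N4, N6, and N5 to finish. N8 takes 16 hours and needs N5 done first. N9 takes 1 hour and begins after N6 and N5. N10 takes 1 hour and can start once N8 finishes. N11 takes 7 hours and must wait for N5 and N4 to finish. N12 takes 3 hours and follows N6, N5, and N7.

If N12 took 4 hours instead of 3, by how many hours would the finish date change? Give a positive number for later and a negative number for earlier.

1

Baseline: N3→N4→N7→N12 = 1+12+6+3 = 22 → 22 hours.
N12 is on the critical path; changing it to 4 makes that path 23 hours.
The critical path is still N3→N4→N7→N12; finish is now 23 hours.
Change in finish: 23 − 22 = +1 hours.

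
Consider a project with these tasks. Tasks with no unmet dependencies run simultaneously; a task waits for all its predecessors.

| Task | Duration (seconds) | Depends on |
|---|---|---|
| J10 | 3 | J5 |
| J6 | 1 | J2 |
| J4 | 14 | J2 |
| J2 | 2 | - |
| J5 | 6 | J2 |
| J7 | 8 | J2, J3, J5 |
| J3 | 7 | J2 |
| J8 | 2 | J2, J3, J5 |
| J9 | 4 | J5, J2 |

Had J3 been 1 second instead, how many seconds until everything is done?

The binding path is J2→J3→J7 = 2+7+8 = 17; finish at 17 seconds.
Since J3 is critical, the -6 change carries straight to that chain (now 11 seconds).
Now J2→J4 = 2+14 = 16 is longest, so the finish becomes 16 seconds.

16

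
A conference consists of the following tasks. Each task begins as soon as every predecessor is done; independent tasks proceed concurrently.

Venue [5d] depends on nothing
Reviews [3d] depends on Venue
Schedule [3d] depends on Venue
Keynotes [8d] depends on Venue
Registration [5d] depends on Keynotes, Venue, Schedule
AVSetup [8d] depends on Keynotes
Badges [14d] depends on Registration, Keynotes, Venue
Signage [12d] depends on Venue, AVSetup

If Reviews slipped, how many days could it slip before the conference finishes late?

The longest chain is Venue→Keynotes→AVSetup→Signage = 5+8+8+12 = 33; overall finish 33 days.
Reviews finishes as early as 8 and must finish by 33.
Float = 33 − 8 = 25.

25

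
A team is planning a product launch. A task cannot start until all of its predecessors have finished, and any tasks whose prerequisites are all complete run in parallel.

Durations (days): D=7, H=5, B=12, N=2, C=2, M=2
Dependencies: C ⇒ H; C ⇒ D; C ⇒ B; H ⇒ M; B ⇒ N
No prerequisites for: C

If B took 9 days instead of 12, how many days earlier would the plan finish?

3

As given, the longest chain is C→B→N = 2+12+2 = 16, so the finish is 16 days.
B lies on that path, so at 9 days the path becomes 13 days.
That remains the longest chain; total 13 days.
Change in finish: 13 − 16 = -3 days.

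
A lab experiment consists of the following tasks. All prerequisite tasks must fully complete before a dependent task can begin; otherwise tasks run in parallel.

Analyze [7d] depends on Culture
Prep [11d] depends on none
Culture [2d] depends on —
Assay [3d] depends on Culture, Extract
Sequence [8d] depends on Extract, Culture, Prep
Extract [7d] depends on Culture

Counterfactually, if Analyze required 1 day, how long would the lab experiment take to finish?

Actual critical path: Prep→Sequence = 11+8 = 19 ⇒ 19 days.
Analyze is off the critical path — its longest chain is 9 days, giving 10 of slack.
That remains the longest chain; total 19 days.

19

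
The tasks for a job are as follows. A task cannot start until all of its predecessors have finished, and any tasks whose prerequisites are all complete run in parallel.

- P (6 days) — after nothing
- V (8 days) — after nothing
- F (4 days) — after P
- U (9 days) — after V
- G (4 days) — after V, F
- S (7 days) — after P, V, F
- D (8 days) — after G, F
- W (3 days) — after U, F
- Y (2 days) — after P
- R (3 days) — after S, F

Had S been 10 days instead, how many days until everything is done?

23

The binding path is P→F→G→D = 6+4+4+8 = 22; finish at 22 days.
S has 2 days of float (longest path through it is 20).
The binding chain switches to P→F→S→R = 6+4+10+3 = 23; finish 23 days.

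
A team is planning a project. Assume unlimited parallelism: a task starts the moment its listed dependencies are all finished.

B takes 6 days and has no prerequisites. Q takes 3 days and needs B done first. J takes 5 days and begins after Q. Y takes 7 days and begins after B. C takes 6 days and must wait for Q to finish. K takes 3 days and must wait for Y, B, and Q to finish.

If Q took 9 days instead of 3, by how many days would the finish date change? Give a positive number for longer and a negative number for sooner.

Actual critical path: B→Y→K = 6+7+3 = 16 ⇒ 16 days.
Q has 1 day of float (longest path through it is 15).
The binding chain switches to B→Q→C = 6+9+6 = 21; finish 21 days.
Change in finish: 21 − 16 = +5 days.

5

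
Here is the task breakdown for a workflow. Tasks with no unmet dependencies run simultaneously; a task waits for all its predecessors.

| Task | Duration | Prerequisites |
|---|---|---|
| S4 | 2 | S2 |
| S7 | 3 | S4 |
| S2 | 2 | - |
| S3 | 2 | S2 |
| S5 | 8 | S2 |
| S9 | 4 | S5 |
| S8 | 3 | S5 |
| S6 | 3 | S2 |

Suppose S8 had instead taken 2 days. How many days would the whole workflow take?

Actual critical path: S2→S5→S9 = 2+8+4 = 14 ⇒ 14 days.
S8 is off the critical path — its longest chain is 13 days, giving 1 of slack.
The critical path is still S2→S5→S9; finish is now 14 days.

14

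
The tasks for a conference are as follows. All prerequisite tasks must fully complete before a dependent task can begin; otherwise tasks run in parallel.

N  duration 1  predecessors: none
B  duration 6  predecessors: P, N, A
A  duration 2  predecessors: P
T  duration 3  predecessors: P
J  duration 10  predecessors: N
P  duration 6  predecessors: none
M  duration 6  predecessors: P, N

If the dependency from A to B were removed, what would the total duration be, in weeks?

Original critical path: P→A→B = 6+2+6 = 14 ⇒ 14 weeks.
Without A→B, B's earliest start moves from 8 to 6.
New critical path: P→B = 6+6 = 12 ⇒ 12 weeks.

12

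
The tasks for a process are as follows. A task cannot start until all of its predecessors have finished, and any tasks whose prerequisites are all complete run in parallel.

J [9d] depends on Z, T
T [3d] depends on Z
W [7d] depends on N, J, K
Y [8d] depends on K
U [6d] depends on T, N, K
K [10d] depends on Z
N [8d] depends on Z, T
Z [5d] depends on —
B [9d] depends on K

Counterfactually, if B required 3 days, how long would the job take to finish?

24

As given, the longest chain is Z→K→B = 5+10+9 = 24, so the finish is 24 days.
B is on the critical path; changing it to 3 makes that path 18 days.
Now Z→T→J→W = 5+3+9+7 = 24 is longest, so the finish becomes 24 days.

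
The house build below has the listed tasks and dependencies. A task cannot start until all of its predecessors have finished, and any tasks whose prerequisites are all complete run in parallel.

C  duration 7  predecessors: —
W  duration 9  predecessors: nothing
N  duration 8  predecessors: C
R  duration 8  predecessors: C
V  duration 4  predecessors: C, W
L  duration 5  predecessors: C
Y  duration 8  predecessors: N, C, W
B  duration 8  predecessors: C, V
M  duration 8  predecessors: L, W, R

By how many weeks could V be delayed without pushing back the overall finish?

2

The longest chain is C→N→Y = 7+8+8 = 23; overall finish 23 weeks.
Longest path through V: 21 weeks (earliest finish 13, latest finish 15).
So V can slip 15 − 13 = 2 weeks.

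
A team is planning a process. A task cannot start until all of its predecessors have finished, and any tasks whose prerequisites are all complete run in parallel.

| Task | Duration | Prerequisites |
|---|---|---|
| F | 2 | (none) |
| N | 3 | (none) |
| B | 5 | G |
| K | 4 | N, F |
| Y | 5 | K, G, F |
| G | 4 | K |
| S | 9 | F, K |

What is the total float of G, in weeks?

Critical path: N→K→G→Y = 3+4+4+5 = 16, so the finish is 16 weeks.
G finishes as early as 11 and must finish by 11.
Float = 16 − 16 = 0.

0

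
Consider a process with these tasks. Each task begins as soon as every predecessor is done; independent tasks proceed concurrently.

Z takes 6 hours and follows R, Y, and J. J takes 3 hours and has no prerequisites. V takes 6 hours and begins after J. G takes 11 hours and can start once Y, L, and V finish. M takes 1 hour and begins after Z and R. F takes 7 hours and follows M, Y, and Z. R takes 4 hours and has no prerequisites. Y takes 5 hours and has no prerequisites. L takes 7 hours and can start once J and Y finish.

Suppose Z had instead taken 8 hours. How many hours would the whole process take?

As given, the longest chain is Y→L→G = 5+7+11 = 23, so the finish is 23 hours.
Z has 4 hours of float (longest path through it is 19).
The critical path is still Y→L→G; finish is now 23 hours.

23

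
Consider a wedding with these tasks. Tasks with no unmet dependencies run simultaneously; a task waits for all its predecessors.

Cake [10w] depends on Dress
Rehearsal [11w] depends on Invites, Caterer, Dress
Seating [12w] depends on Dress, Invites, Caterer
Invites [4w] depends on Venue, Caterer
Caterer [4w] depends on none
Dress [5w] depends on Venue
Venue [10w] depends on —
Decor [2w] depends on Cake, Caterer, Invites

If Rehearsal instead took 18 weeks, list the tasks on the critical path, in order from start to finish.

Venue, Dress, Rehearsal

Baseline: Venue→Dress→Cake→Decor = 10+5+10+2 = 27 → 27 weeks.
Rehearsal has 1 week of float (longest path through it is 26).
Now Venue→Dress→Rehearsal = 10+5+18 = 33 is longest, so the finish becomes 33 weeks.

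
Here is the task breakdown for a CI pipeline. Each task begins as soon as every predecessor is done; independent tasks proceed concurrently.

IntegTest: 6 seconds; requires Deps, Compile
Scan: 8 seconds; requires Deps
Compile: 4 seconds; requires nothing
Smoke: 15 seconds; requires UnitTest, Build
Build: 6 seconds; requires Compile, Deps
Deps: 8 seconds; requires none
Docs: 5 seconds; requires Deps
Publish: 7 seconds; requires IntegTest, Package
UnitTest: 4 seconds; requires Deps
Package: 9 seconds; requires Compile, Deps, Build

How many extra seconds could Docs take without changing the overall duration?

17

Critical path: Deps→Build→Package→Publish = 8+6+9+7 = 30, so the finish is 30 seconds.
The longest chain containing Docs totals 13 seconds.
Slack of Docs = 25 − 8 = 17 seconds.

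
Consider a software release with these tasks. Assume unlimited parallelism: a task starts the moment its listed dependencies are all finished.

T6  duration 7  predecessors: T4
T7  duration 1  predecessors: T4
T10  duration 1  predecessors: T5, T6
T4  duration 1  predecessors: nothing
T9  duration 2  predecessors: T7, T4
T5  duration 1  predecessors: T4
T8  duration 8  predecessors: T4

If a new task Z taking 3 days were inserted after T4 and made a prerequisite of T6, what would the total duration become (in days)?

12

Originally the job takes 9 days.
With Z inserted, T6 now waits for max(T4, Z).
New critical path: T4→Z→T6→T10 = 1+3+7+1 = 12 ⇒ 12 days.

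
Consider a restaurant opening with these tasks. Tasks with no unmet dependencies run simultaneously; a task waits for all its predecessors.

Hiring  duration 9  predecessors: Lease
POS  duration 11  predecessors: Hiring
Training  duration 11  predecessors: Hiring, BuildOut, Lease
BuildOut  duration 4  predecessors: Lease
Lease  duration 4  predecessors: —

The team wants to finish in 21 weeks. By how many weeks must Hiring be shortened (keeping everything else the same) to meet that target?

Current finish: 24 weeks; target: 21.
Hiring is on every critical path, so each week cut from Hiring cuts the finish by one (this holds down to a finish of 19).
Need 24 − 21 = 3 weeks off Hiring → Hiring becomes 6 weeks, finish becomes 21.

3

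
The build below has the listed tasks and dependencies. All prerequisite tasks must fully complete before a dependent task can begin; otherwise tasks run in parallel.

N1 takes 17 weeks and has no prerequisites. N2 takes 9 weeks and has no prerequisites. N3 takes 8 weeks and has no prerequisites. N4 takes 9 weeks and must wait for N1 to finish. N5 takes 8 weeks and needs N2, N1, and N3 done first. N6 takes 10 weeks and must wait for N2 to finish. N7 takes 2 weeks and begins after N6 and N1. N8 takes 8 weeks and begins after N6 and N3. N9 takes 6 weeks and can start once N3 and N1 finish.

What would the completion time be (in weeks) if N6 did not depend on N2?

Before: longest chain N2→N6→N8 = 9+10+8 = 27, finish 27.
Without N2→N6, N6's earliest start moves from 9 to 0.
The longest chain is now N1→N4 = 17+9 = 26, so the schedule takes 26 weeks.

26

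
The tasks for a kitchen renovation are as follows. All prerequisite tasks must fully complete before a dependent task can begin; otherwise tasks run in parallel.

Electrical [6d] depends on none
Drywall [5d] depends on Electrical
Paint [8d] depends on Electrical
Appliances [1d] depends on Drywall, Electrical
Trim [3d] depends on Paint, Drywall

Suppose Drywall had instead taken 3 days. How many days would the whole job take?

Actual critical path: Electrical→Paint→Trim = 6+8+3 = 17 ⇒ 17 days.
Drywall has 3 days of float (longest path through it is 14).
No other chain overtakes it, so the finish is 17 days.

17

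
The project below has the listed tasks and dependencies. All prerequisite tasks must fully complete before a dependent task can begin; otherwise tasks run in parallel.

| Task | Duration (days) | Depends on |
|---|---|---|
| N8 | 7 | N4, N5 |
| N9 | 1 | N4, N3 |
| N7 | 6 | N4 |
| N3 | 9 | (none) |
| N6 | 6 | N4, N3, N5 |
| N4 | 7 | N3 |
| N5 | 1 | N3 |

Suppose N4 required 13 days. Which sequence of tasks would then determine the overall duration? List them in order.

Baseline: N3→N4→N8 = 9+7+7 = 23 → 23 days.
N4 is on the critical path; changing it to 13 makes that path 29 days.
No other chain overtakes it, so the finish is 29 days.

N3, N4, N8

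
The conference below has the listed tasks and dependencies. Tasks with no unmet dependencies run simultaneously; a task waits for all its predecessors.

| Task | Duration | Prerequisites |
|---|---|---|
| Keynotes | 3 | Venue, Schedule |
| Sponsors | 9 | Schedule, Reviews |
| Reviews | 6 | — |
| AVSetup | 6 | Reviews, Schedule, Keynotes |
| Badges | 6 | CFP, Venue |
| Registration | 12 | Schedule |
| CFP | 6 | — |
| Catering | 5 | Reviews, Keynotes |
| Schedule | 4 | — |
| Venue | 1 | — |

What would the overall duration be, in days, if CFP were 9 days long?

The binding path is Schedule→Registration = 4+12 = 16; finish at 16 days.
CFP is off the critical path — its longest chain is 12 days, giving 4 of slack.
No other chain overtakes it, so the finish is 16 days.

16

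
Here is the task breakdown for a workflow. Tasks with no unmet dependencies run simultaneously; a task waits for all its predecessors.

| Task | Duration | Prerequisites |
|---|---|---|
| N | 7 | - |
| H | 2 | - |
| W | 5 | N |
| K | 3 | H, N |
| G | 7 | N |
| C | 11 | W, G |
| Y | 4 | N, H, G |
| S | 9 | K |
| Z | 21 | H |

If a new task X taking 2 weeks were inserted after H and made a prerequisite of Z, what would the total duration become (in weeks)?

Originally the plan takes 25 weeks.
With X inserted, Z now waits for max(H, X).
New critical path: N→G→C = 7+7+11 = 25 ⇒ 25 weeks.

25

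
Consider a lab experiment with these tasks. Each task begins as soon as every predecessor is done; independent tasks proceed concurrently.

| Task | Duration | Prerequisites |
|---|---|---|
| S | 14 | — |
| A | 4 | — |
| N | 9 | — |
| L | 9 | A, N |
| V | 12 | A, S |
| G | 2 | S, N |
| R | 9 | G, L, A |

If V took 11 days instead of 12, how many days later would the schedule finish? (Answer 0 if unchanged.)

0

Actual critical path: N→L→R = 9+9+9 = 27 ⇒ 27 days.
V has 1 day of float (longest path through it is 26).
No other chain overtakes it, so the finish is 27 days.
Change in finish: 27 − 27 = +0 days.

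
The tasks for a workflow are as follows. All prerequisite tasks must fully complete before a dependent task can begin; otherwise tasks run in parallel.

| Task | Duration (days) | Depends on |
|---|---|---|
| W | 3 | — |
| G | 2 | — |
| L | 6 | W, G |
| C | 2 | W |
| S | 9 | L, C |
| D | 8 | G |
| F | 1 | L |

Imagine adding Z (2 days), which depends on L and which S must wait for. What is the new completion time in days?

Originally the schedule takes 18 days.
With Z inserted, S now waits for max(L, C, Z).
New critical path: W→L→Z→S = 3+6+2+9 = 20 ⇒ 20 days.

20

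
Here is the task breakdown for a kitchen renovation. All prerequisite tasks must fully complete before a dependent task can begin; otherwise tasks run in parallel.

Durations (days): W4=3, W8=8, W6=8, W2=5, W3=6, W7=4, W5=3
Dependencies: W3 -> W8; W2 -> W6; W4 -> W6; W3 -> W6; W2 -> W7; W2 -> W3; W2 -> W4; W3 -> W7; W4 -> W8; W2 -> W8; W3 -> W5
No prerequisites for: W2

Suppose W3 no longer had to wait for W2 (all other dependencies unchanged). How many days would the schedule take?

Original critical path: W2→W3→W6 = 5+6+8 = 19 ⇒ 19 days.
Without W2→W3, W3's earliest start moves from 5 to 0.
New critical path: W2→W4→W6 = 5+3+8 = 16 ⇒ 16 days.

16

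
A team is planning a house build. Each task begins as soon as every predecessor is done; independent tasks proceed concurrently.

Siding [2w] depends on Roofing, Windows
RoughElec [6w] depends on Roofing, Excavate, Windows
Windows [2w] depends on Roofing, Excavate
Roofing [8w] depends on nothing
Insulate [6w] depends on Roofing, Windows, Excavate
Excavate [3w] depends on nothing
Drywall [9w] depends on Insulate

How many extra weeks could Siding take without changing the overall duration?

13

Critical path: Roofing→Windows→Insulate→Drywall = 8+2+6+9 = 25, so the finish is 25 weeks.
Longest path through Siding: 12 weeks (earliest finish 12, latest finish 25).
So Siding can slip 25 − 12 = 13 weeks.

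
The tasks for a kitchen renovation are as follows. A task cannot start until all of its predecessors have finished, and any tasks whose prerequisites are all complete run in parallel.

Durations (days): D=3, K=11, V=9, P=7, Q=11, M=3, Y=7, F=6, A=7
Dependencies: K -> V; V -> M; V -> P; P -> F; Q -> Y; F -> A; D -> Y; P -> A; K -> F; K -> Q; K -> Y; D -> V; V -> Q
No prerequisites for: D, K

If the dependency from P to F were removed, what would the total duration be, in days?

Original critical path: K→V→P→F→A = 11+9+7+6+7 = 40 ⇒ 40 days.
Without P→F, F's earliest start moves from 27 to 11.
After: K→V→Q→Y = 11+9+11+7 = 38 → 38 days.

38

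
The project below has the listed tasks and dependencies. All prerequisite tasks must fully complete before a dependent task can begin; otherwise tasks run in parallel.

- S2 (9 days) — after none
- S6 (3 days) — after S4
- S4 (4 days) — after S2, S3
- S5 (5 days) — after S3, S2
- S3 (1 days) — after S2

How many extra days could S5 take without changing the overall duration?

S2→S3→S4→S6 = 9+1+4+3 = 17 sets the makespan at 17 days.
S5 finishes as early as 15 and must finish by 17.
Float = 17 − 15 = 2.

2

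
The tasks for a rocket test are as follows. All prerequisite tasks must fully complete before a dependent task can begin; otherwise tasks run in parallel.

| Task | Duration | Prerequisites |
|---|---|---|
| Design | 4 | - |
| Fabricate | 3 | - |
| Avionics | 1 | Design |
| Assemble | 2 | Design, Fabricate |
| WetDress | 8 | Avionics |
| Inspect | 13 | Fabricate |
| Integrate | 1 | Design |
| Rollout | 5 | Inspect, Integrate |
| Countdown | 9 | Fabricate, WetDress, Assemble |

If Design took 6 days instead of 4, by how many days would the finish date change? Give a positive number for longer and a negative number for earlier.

Actual critical path: Design→Avionics→WetDress→Countdown = 4+1+8+9 = 22 ⇒ 22 days.
Design lies on that path, so at 6 days the path becomes 24 days.
No other chain overtakes it, so the finish is 24 days.
Change in finish: 24 − 22 = +2 days.

2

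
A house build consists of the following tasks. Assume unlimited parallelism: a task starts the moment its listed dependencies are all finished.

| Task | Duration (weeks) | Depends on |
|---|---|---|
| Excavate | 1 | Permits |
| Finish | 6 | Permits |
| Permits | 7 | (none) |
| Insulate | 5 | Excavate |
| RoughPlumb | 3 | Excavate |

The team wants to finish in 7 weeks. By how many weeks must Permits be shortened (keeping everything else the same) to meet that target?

6

Current finish: 13 weeks; target: 7.
Permits is on every critical path, so each week cut from Permits cuts the finish by one (this holds down to a finish of 7).
Need 13 − 7 = 6 weeks off Permits → Permits becomes 1 week, finish becomes 7.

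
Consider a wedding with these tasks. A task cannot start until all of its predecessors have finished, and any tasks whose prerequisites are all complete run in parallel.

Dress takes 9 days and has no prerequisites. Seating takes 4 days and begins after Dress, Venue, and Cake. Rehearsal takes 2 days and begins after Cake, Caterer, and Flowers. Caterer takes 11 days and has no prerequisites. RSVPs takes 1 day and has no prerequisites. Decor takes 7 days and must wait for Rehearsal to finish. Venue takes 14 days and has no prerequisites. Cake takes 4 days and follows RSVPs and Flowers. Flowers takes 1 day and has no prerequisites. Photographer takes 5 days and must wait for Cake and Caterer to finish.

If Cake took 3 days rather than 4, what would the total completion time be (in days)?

The binding path is Caterer→Rehearsal→Decor = 11+2+7 = 20; finish at 20 days.
The longest path through Cake is only 14 days, so Cake has float 6.
No other chain overtakes it, so the finish is 20 days.

20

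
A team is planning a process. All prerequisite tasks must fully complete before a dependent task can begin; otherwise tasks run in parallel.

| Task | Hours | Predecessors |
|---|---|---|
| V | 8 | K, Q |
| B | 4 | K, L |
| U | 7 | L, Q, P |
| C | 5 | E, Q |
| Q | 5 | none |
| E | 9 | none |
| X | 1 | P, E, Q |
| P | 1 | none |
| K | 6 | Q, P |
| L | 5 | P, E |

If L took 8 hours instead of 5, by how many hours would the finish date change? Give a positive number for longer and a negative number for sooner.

The binding path is E→L→U = 9+5+7 = 21; finish at 21 hours.
L lies on that path, so at 8 hours the path becomes 24 hours.
The critical path is still E→L→U; finish is now 24 hours.
Change in finish: 24 − 21 = +3 hours.

3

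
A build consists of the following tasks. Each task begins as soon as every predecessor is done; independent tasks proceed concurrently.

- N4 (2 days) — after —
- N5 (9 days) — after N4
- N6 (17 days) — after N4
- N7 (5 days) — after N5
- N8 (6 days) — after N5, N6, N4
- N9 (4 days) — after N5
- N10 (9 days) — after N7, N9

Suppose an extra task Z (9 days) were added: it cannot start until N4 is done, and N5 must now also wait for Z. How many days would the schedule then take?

34

Originally the schedule takes 25 days.
With Z inserted, N5 now waits for max(N4, Z).
New critical path: N4→Z→N5→N7→N10 = 2+9+9+5+9 = 34 ⇒ 34 days.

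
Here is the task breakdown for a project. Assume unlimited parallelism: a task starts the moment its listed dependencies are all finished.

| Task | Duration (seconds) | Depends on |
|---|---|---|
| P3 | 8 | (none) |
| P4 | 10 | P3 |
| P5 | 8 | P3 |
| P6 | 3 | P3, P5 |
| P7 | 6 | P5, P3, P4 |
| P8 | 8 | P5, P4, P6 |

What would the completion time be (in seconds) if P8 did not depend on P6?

Before: longest chain P3→P5→P6→P8 = 8+8+3+8 = 27, finish 27.
Without P6→P8, P8's earliest start moves from 19 to 18.
New critical path: P3→P4→P8 = 8+10+8 = 26 ⇒ 26 seconds.

26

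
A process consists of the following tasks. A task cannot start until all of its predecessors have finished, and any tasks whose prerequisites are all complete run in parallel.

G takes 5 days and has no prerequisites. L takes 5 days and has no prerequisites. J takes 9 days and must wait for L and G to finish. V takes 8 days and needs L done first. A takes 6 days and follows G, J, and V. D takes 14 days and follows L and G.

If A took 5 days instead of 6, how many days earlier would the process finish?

The binding path is G→J→A = 5+9+6 = 20; finish at 20 days.
A is on the critical path; changing it to 5 makes that path 19 days.
No other chain overtakes it, so the finish is 19 days.
Change in finish: 19 − 20 = -1 days.

1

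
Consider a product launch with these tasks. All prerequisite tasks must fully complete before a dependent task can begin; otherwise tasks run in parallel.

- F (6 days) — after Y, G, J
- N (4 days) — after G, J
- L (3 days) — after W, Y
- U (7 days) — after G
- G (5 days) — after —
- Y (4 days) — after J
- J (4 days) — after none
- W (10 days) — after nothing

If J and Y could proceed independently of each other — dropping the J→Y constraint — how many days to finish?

Before: longest chain J→Y→F = 4+4+6 = 14, finish 14.
Without J→Y, Y's earliest start moves from 4 to 0.
After: W→L = 10+3 = 13 → 13 days.

13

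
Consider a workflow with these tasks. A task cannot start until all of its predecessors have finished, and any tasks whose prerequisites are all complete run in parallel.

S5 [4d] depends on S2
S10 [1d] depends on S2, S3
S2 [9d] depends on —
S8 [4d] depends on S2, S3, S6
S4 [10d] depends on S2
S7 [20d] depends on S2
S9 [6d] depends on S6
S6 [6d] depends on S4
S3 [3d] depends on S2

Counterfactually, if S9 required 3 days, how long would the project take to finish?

Actual critical path: S2→S4→S6→S9 = 9+10+6+6 = 31 ⇒ 31 days.
S9 lies on that path, so at 3 days the path becomes 28 days.
The binding chain switches to S2→S4→S6→S8 = 9+10+6+4 = 29; finish 29 days.

29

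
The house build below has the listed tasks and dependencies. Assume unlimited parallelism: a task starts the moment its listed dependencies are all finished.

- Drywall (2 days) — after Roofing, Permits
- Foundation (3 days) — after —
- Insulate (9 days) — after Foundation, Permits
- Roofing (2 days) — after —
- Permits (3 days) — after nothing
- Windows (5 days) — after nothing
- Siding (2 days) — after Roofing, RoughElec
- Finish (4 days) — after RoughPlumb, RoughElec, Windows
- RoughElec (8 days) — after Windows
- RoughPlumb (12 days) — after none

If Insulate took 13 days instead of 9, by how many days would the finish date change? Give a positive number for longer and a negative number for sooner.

0

As given, the longest chain is Windows→RoughElec→Finish = 5+8+4 = 17, so the finish is 17 days.
Insulate has 5 days of float (longest path through it is 12).
No other chain overtakes it, so the finish is 17 days.
Change in finish: 17 − 17 = +0 days.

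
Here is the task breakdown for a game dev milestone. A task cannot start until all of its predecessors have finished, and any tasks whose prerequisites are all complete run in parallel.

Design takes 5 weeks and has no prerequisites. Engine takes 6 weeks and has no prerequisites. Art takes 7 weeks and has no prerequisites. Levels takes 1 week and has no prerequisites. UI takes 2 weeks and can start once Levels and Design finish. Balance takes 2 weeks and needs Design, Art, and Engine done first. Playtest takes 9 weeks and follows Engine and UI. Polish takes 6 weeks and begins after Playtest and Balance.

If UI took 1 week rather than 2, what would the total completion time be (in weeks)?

The binding path is Design→UI→Playtest→Polish = 5+2+9+6 = 22; finish at 22 weeks.
UI is on the critical path; changing it to 1 makes that path 21 weeks.
No other chain overtakes it, so the finish is 21 weeks.

21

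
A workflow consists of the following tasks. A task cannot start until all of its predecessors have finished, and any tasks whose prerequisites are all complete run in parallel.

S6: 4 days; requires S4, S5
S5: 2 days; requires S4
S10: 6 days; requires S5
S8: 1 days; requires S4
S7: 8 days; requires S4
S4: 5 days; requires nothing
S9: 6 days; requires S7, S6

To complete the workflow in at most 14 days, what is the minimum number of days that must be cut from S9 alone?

5

Current finish: 19 days; target: 14.
S9 is on every critical path, so each day cut from S9 cuts the finish by one (this holds down to a finish of 14).
Need 19 − 14 = 5 days off S9 → S9 becomes 1 day, finish becomes 14.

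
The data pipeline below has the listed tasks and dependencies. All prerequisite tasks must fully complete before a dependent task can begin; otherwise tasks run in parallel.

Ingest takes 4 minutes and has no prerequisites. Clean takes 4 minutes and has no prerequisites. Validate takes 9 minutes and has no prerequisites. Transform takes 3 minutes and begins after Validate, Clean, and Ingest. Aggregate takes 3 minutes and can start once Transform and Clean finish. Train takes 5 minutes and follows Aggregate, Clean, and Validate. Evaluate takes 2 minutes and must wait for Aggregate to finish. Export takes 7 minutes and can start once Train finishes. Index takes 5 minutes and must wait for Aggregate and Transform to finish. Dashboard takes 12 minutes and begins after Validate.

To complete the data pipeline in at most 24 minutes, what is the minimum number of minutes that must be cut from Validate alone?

3

Current finish: 27 minutes; target: 24.
Validate is on every critical path, so each minute cut from Validate cuts the finish by one (this holds down to a finish of 22).
Need 27 − 24 = 3 minutes off Validate → Validate becomes 6 minutes, finish becomes 24.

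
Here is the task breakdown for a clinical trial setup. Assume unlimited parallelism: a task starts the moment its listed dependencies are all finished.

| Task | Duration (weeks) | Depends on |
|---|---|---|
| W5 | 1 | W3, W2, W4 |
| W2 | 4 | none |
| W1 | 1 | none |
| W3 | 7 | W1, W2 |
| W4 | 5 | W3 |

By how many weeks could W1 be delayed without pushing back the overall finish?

3

W2→W3→W4→W5 = 4+7+5+1 = 17 sets the makespan at 17 weeks.
Longest path through W1: 14 weeks (earliest finish 1, latest finish 4).
So W1 can slip 4 − 1 = 3 weeks.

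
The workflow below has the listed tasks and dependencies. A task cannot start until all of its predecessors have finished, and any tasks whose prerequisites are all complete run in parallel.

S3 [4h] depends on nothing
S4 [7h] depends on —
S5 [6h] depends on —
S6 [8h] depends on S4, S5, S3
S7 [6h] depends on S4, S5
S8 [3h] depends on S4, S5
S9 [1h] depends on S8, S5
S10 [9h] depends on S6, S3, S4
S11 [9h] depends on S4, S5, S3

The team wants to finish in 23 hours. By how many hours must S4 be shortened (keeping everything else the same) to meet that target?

1

Current finish: 24 hours; target: 23.
S4 is on every critical path, so each hour cut from S4 cuts the finish by one (this holds down to a finish of 23).
Need 24 − 23 = 1 hour off S4 → S4 becomes 6 hours, finish becomes 23.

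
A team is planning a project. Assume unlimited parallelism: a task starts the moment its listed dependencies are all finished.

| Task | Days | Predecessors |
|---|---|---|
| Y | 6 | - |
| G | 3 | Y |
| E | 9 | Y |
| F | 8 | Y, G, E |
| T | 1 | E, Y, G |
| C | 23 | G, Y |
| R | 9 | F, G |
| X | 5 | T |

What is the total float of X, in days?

Critical path: Y→G→C = 6+3+23 = 32, so the finish is 32 days.
X finishes as early as 21 and must finish by 32.
So X can slip 32 − 21 = 11 days.

11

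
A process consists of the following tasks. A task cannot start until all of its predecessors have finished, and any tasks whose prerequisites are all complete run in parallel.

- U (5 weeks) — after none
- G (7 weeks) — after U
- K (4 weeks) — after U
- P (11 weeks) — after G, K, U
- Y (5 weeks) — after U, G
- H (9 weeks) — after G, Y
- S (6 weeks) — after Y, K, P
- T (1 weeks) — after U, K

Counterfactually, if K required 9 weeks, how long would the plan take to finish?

Actual critical path: U→G→P→S = 5+7+11+6 = 29 ⇒ 29 weeks.
The longest path through K is only 26 weeks, so K has float 3.
The binding chain switches to U→K→P→S = 5+9+11+6 = 31; finish 31 weeks.

31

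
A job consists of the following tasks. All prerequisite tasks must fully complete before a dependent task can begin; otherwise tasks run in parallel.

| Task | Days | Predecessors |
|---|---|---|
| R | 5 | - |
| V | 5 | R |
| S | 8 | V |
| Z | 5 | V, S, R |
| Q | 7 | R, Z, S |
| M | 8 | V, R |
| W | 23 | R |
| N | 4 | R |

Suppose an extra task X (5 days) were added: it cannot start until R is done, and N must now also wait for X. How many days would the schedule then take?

Originally the schedule takes 30 days.
With X inserted, N now waits for max(R, X).
New critical path: R→V→S→Z→Q = 5+5+8+5+7 = 30 ⇒ 30 days.

30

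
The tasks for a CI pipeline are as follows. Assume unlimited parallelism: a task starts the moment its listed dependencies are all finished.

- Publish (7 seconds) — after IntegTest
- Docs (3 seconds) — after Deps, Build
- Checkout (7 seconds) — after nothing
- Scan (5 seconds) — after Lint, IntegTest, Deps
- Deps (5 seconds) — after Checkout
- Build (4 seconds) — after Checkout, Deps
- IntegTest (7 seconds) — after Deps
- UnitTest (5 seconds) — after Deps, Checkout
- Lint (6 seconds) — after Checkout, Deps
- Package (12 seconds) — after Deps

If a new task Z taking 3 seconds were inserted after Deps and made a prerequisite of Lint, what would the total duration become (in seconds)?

26

Originally the job takes 26 seconds.
With Z inserted, Lint now waits for max(Checkout, Deps, Z).
New critical path: Checkout→Deps→Z→Lint→Scan = 7+5+3+6+5 = 26 ⇒ 26 seconds.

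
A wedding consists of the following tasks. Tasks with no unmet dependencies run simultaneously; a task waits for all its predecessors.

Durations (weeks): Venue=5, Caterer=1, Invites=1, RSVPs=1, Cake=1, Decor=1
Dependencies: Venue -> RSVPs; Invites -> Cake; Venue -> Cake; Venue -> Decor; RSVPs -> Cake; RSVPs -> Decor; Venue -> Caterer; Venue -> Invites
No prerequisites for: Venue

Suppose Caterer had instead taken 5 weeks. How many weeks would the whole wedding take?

As given, the longest chain is Venue→Invites→Cake = 5+1+1 = 7, so the finish is 7 weeks.
Caterer is off the critical path — its longest chain is 6 weeks, giving 1 of slack.
The binding chain switches to Venue→Caterer = 5+5 = 10; finish 10 weeks.

10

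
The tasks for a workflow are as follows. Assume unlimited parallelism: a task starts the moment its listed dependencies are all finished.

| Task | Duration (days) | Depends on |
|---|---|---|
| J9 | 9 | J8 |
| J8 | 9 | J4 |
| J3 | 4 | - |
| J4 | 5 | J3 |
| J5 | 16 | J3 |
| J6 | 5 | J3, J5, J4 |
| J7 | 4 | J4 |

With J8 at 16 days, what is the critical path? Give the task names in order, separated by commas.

Critical path before the change: J3→J4→J8→J9 = 4+5+9+9 = 27 giving 27 days.
J8 is on the critical path; changing it to 16 makes that path 34 days.
No other chain overtakes it, so the finish is 34 days.

J3, J4, J8, J9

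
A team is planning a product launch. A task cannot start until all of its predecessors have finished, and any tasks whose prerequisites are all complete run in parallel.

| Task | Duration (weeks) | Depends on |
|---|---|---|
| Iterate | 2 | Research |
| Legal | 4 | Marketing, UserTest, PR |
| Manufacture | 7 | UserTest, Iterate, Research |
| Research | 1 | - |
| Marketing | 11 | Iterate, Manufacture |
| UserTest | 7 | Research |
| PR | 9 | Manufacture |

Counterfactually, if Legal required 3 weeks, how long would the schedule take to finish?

Critical path before the change: Research→UserTest→Manufacture→Marketing→Legal = 1+7+7+11+4 = 30 giving 30 weeks.
Legal is on the critical path; changing it to 3 makes that path 29 weeks.
That remains the longest chain; total 29 weeks.

29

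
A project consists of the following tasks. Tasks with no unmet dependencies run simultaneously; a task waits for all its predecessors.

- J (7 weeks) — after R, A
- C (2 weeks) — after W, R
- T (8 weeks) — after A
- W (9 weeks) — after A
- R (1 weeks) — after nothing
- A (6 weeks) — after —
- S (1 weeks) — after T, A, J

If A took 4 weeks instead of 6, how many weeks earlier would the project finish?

As given, the longest chain is A→W→C = 6+9+2 = 17, so the finish is 17 weeks.
A is on the critical path; changing it to 4 makes that path 15 weeks.
The critical path is still A→W→C; finish is now 15 weeks.
Change in finish: 15 − 17 = -2 weeks.

2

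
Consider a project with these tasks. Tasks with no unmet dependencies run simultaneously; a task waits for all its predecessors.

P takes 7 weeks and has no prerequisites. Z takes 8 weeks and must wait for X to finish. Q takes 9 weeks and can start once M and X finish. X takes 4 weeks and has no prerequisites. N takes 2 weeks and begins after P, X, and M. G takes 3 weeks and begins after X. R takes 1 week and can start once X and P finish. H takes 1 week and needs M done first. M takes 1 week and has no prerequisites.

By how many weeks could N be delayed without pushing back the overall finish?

4

The longest chain is X→Q = 4+9 = 13; overall finish 13 weeks.
The longest chain containing N totals 9 weeks.
Float = 13 − 9 = 4.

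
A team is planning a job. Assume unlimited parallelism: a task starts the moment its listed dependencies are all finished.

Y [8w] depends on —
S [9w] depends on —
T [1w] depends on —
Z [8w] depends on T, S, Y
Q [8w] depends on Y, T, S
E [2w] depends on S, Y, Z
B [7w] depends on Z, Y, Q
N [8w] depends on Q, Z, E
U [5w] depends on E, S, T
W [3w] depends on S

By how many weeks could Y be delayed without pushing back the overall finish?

Critical path: S→Z→E→N = 9+8+2+8 = 27, so the finish is 27 weeks.
Y finishes as early as 8 and must finish by 9.
Slack of Y = 1 − 0 = 1 week.

1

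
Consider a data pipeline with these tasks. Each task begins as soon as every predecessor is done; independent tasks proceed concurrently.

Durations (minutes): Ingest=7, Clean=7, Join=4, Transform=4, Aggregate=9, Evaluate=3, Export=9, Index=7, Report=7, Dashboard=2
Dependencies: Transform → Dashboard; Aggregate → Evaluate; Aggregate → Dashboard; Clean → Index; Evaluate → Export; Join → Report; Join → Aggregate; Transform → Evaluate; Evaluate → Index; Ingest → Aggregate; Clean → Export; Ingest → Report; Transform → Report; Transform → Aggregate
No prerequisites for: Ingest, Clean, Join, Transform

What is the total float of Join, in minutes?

3

Critical path: Ingest→Aggregate→Evaluate→Export = 7+9+3+9 = 28, so the finish is 28 minutes.
Join finishes as early as 4 and must finish by 7.
Slack of Join = 3 − 0 = 3 minutes.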